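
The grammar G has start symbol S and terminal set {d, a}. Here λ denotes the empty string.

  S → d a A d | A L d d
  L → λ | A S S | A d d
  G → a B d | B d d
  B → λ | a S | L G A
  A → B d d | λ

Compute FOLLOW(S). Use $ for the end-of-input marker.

{$, a, d}

FIRST(S) = {a, d}  (via A L d d)
FIRST(L) = {λ, a, d}  (via A S S, A d d)
FIRST(G) = {a, d}  (via B d d)
FIRST(B) = {λ, a, d}  (via L G A)
FIRST(A) = {λ, a, d}  (via B d d)
FOLLOW(S) includes $ since S is the start symbol.
FOLLOW(L): in S→A L d d, L is followed by d d with FIRST {d}; in B→L G A, L is followed by G A with FIRST {a, d}. Thus FOLLOW(L) = {a, d}.
FOLLOW(B): in G→a B d, B is followed by d with FIRST {d}; in G→B d d, B is followed by d d with FIRST {d}; in A→B d d, B is followed by d d with FIRST {d}. Thus FOLLOW(B) = {d}.
FOLLOW(S): in L→A S S (occurrence 1), S is followed by S with FIRST {a, d}; in L→A S S (occurrence 2), the suffix after S is empty, so FOLLOW(S) ⊇ FOLLOW(L) = {a, d}; in B→a S, the suffix after S is empty, so FOLLOW(S) ⊇ FOLLOW(B) = {d}. Thus FOLLOW(S) = {$, a, d}.
FOLLOW(G): in B→L G A, G is followed by A with FIRST {λ, a, d}; in B→L G A, the suffix after G is nullable, so FOLLOW(G) ⊇ FOLLOW(B) = {d}. Thus FOLLOW(G) = {a, d}.
FOLLOW(A): in S→d a A d, A is followed by d with FIRST {d}; in S→A L d d, A is followed by L d d with FIRST {a, d}; in L→A S S, A is followed by S S with FIRST {a, d}; in L→A d d, A is followed by d d with FIRST {d}; in B→L G A, the suffix after A is empty, so FOLLOW(A) ⊇ FOLLOW(B) = {d}. Thus FOLLOW(A) = {a, d}.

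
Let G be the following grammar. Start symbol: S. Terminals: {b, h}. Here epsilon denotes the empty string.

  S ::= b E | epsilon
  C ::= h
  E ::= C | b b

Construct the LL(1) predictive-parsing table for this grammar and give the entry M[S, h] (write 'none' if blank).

FIRST(S) = {epsilon, b}
FIRST(C) = {h}
FIRST(E) = {b, h}  (via C)
FOLLOW(S) includes $ since S is the start symbol.
FOLLOW(S): S appears on no right-hand side. Thus FOLLOW(S) = {$}.
For S ::= b E: FIRST(b E) = {b}, so it goes in M[S, t] for t ∈ {b}.
For S ::= epsilon: FIRST(epsilon) = {epsilon}, so it goes in M[S, t] for t ∈ {}; since epsilon ∈ FIRST, also for every t ∈ FOLLOW(S) = {$}.
None of these place a production in M[S, h].

none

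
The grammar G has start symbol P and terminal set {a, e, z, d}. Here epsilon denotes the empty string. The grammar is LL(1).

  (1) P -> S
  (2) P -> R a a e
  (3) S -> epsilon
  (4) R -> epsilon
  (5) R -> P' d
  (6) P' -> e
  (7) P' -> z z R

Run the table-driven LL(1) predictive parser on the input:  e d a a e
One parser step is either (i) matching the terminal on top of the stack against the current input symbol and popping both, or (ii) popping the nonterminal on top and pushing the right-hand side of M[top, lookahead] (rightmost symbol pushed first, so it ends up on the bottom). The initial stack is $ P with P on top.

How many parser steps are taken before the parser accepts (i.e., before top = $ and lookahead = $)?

8

step 1: stack=$ P  input=e d a a e $  — expand P -> R a a e
step 2: stack=$ e a a R  input=e d a a e $  — expand R -> P' d
step 3: stack=$ e a a d P'  input=e d a a e $  — expand P' -> e
step 4: stack=$ e a a d e  input=e d a a e $  — match e
step 5: stack=$ e a a d  input=d a a e $  — match d
step 6: stack=$ e a a  input=a a e $  — match a
step 7: stack=$ e a  input=a e $  — match a
step 8: stack=$ e  input=e $  — match e
Accept reached after 8 steps.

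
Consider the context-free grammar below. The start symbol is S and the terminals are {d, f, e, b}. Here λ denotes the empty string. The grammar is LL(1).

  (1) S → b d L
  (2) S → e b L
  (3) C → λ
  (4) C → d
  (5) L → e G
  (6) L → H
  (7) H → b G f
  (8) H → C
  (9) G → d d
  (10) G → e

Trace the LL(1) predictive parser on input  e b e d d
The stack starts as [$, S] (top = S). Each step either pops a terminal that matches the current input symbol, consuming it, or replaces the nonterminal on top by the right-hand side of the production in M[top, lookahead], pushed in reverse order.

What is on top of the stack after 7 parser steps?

     Stack    Input        Action
  1  $ S      e b e d d $  expand S → e b L
  2  $ L b e  e b e d d $  match e
  3  $ L b    b e d d $    match b
  4  $ L      e d d $      expand L → e G
  5  $ G e    e d d $      match e
  6  $ G      d d $        expand G → d d
  7  $ d d    d d $        match d
Stack after step 7: $ d (top = d).

d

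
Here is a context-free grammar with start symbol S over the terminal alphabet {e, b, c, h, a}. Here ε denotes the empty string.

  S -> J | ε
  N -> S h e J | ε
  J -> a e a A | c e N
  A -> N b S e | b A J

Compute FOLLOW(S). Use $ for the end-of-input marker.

FIRST(J) = {a, c}
FIRST(S) = {ε, a, c}  (via J)
FIRST(N) = {ε, a, c, h}  (via S h e J)
FIRST(A) = {a, b, c, h}  (via N b S e)
FOLLOW(S) includes $ since S is the start symbol.
FOLLOW(S): in N->S h e J, S is followed by h e J with FIRST {h}; in A->N b S e, S is followed by e with FIRST {e}. Thus FOLLOW(S) = {$, e, h}.
FOLLOW(N): in J->c e N, the suffix after N is empty, so FOLLOW(N) ⊇ FOLLOW(J) = {$, a, b, c, e, h}; in A->N b S e, N is followed by b S e with FIRST {b}. Thus FOLLOW(N) = {$, a, b, c, e, h}.
FOLLOW(J): in S->J, the suffix after J is empty, so FOLLOW(J) ⊇ FOLLOW(S) = {$, e, h}; in N->S h e J, the suffix after J is empty, so FOLLOW(J) ⊇ FOLLOW(N) = {$, a, b, c, e, h}; in A->b A J, the suffix after J is empty, so FOLLOW(J) ⊇ FOLLOW(A) = {$, a, b, c, e, h}. Thus FOLLOW(J) = {$, a, b, c, e, h}.
FOLLOW(A): in J->a e a A, the suffix after A is empty, so FOLLOW(A) ⊇ FOLLOW(J) = {$, a, b, c, e, h}; in A->b A J, A is followed by J with FIRST {a, c}. Thus FOLLOW(A) = {$, a, b, c, e, h}.

{$, e, h}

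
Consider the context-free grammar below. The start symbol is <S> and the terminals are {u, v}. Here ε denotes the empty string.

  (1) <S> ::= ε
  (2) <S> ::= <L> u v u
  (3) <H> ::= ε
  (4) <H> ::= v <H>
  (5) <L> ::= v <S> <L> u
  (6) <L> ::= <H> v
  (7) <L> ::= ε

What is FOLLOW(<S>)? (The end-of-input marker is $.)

FIRST(<H>): from <H>::=ε we get {ε}; from <H>::=v <H> we get {v}. So FIRST(<H>) = {ε, v}.
FIRST(<L>): from <L>::=v <S> <L> u we get {v}; from <L>::=<H> v we get {v}; from <L>::=ε we get {ε}. So FIRST(<L>) = {ε, v}.
FIRST(<S>): from <S>::=ε we get {ε}; from <S>::=<L> u v u we get {u, v}. So FIRST(<S>) = {ε, u, v}.
FOLLOW(<S>) includes $ since <S> is the start symbol.
FOLLOW(<S>): in <L>::=v <S> <L> u, <S> is followed by <L> u with FIRST {u, v}. Thus FOLLOW(<S>) = {$, u, v}.
FOLLOW(<H>): in <H>::=v <H>, the suffix after <H> is empty (adds nothing new); in <L>::=<H> v, <H> is followed by v with FIRST {v}. Thus FOLLOW(<H>) = {v}.
FOLLOW(<L>): in <S>::=<L> u v u, <L> is followed by u v u with FIRST {u}; in <L>::=v <S> <L> u, <L> is followed by u with FIRST {u}. Thus FOLLOW(<L>) = {u}.

{$, u, v}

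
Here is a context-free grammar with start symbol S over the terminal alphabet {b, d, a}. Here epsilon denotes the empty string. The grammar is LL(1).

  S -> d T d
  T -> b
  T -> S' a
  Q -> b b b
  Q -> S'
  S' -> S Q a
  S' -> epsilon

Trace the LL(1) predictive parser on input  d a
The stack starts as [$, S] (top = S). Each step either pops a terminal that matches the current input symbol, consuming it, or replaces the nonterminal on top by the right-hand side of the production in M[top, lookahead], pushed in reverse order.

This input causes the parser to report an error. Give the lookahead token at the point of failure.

step 1: stack=$ S  input=d a $  — expand S -> d T d
step 2: stack=$ d T d  input=d a $  — match d
step 3: stack=$ d T  input=a $  — expand T -> S' a
step 4: stack=$ d a S'  input=a $  — expand S' -> epsilon
step 5: stack=$ d a  input=a $  — match a
step 6: stack=$ d  input=$  — error: top is terminal d but lookahead is $

$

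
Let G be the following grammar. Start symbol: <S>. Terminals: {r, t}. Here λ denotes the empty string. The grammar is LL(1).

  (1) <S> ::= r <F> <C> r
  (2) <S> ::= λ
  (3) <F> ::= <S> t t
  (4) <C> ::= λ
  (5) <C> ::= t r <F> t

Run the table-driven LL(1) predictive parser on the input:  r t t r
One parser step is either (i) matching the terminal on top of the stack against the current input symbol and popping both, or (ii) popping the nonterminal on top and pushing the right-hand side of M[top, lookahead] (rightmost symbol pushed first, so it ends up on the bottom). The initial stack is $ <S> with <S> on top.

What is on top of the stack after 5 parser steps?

     Stack            Input      Action
  1  $ <S>            r t t r $  expand <S> ::= r <F> <C> r
  2  $ r <C> <F> r    r t t r $  match r
  3  $ r <C> <F>      t t r $    expand <F> ::= <S> t t
  4  $ r <C> t t <S>  t t r $    expand <S> ::= λ
  5  $ r <C> t t      t t r $    match t
Stack after step 5: $ r <C> t (top = t).

t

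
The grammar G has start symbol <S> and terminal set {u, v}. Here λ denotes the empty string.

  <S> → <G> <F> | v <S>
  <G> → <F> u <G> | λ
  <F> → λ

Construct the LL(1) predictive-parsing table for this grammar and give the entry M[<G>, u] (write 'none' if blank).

FIRST(<F>): from <F>→λ we get {λ}. So FIRST(<F>) = {λ}.
FIRST(<G>): from <G>→<F> u <G> we get {u}; from <G>→λ we get {λ}. So FIRST(<G>) = {λ, u}.
FIRST(<S>): from <S>→<G> <F> we get {λ, u}; from <S>→v <S> we get {v}. So FIRST(<S>) = {λ, u, v}.
FOLLOW(<S>) includes $ since <S> is the start symbol.
FOLLOW(<S>): in <S>→v <S>, the suffix after <S> is empty (adds nothing new). Thus FOLLOW(<S>) = {$}.
FOLLOW(<G>): in <S>→<G> <F>, <G> is followed by <F> with FIRST {λ}; in <S>→<G> <F>, the suffix after <G> is nullable, so FOLLOW(<G>) ⊇ FOLLOW(<S>) = {$}; in <G>→<F> u <G>, the suffix after <G> is empty (adds nothing new). Thus FOLLOW(<G>) = {$}.
For <G> → <F> u <G>: FIRST(<F> u <G>) = {u}, so it goes in M[<G>, t] for t ∈ {u}.
For <G> → λ: FIRST(λ) = {λ}, so it goes in M[<G>, t] for t ∈ {}; since λ ∈ FIRST, also for every t ∈ FOLLOW(<G>) = {$}.

<G> → <F> u <G>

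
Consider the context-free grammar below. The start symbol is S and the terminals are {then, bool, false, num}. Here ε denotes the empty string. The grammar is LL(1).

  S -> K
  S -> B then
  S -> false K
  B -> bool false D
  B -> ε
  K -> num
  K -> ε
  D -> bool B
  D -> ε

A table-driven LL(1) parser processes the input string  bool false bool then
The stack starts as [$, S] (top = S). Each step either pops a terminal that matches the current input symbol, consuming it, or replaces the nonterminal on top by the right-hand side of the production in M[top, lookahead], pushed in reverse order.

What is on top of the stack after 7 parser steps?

step 1: stack=$ S  input=bool false bool then $  — expand S -> B then
step 2: stack=$ then B  input=bool false bool then $  — expand B -> bool false D
step 3: stack=$ then D false bool  input=bool false bool then $  — match bool
step 4: stack=$ then D false  input=false bool then $  — match false
step 5: stack=$ then D  input=bool then $  — expand D -> bool B
step 6: stack=$ then B bool  input=bool then $  — match bool
step 7: stack=$ then B  input=then $  — expand B -> ε
Stack after step 7: $ then (top = then).

then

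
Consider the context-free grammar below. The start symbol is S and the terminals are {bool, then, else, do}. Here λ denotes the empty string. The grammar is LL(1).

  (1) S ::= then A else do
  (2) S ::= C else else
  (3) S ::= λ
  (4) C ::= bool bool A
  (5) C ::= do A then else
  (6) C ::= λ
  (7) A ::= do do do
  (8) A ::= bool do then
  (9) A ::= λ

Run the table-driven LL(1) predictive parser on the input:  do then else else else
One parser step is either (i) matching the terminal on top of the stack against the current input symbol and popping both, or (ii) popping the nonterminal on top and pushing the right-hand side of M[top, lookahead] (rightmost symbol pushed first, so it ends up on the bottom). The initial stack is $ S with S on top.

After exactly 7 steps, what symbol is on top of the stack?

     Stack                       Input                     Action
  1  $ S                         do then else else else $  expand S ::= C else else
  2  $ else else C               do then else else else $  expand C ::= do A then else
  3  $ else else else then A do  do then else else else $  match do
  4  $ else else else then A     then else else else $     expand A ::= λ
  5  $ else else else then       then else else else $     match then
  6  $ else else else            else else else $          match else
  7  $ else else                 else else $               match else
Stack after step 7: $ else (top = else).

else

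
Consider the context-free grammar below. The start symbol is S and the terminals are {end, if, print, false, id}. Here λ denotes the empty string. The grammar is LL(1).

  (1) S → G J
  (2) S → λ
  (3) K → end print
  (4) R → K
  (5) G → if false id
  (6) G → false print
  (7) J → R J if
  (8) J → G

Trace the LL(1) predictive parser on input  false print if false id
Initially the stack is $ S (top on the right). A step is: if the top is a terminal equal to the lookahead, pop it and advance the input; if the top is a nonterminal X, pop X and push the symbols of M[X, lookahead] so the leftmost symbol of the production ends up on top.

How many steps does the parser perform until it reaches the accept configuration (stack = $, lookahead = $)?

9

     Stack            Input                      Action
  1  $ S              false print if false id $  expand S → G J
  2  $ J G            false print if false id $  expand G → false print
  3  $ J print false  false print if false id $  match false
  4  $ J print        print if false id $        match print
  5  $ J              if false id $              expand J → G
  6  $ G              if false id $              expand G → if false id
  7  $ id false if    if false id $              match if
  8  $ id false       false id $                 match false
  9  $ id             id $                       match id
Accept reached after 9 steps.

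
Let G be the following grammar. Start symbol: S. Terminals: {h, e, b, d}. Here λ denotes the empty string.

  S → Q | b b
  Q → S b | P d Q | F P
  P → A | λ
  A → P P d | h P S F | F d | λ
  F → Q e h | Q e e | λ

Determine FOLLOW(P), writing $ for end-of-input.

FIRST(S) = {λ, b, d, e, h}  (via Q)
FIRST(Q) = {λ, b, d, e, h}  (via S b, P d Q, F P)
FIRST(F) = {λ, b, d, e, h}  (via Q e h, Q e e)
FIRST(P) = {λ, b, d, e, h}  (via A)
FIRST(A) = {λ, b, d, e, h}  (via P P d, F d)
FOLLOW(S) includes $ since S is the start symbol.
FOLLOW(S): in Q→S b, S is followed by b with FIRST {b}; in A→h P S F, S is followed by F with FIRST {λ, b, d, e, h}; in A→h P S F, the suffix after S is nullable, so FOLLOW(S) ⊇ FOLLOW(A) = {$, b, d, e, h}. Thus FOLLOW(S) = {$, b, d, e, h}.
FOLLOW(Q): in S→Q, the suffix after Q is empty, so FOLLOW(Q) ⊇ FOLLOW(S) = {$, b, d, e, h}; in Q→P d Q, the suffix after Q is empty (adds nothing new); in F→Q e h, Q is followed by e h with FIRST {e}; in F→Q e e, Q is followed by e e with FIRST {e}. Thus FOLLOW(Q) = {$, b, d, e, h}.
FOLLOW(P): in Q→P d Q, P is followed by d Q with FIRST {d}; in Q→F P, the suffix after P is empty, so FOLLOW(P) ⊇ FOLLOW(Q) = {$, b, d, e, h}; in A→P P d (occurrence 1), P is followed by P d with FIRST {b, d, e, h}; in A→P P d (occurrence 2), P is followed by d with FIRST {d}; in A→h P S F, P is followed by S F with FIRST {λ, b, d, e, h}; in A→h P S F, the suffix after P is nullable, so FOLLOW(P) ⊇ FOLLOW(A) = {$, b, d, e, h}. Thus FOLLOW(P) = {$, b, d, e, h}.
FOLLOW(A): in P→A, the suffix after A is empty, so FOLLOW(A) ⊇ FOLLOW(P) = {$, b, d, e, h}. Thus FOLLOW(A) = {$, b, d, e, h}.
FOLLOW(F): in Q→F P, F is followed by P with FIRST {λ, b, d, e, h}; in Q→F P, the suffix after F is nullable, so FOLLOW(F) ⊇ FOLLOW(Q) = {$, b, d, e, h}; in A→h P S F, the suffix after F is empty, so FOLLOW(F) ⊇ FOLLOW(A) = {$, b, d, e, h}; in A→F d, F is followed by d with FIRST {d}. Thus FOLLOW(F) = {$, b, d, e, h}.

{$, b, d, e, h}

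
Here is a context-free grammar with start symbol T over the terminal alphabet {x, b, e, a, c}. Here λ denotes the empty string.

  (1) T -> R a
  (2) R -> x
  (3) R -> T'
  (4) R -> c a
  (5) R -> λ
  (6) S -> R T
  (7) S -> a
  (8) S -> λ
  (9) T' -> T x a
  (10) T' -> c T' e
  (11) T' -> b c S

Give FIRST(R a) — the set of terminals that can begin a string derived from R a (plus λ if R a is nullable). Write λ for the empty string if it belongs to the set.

{a, b, c, x}

FIRST(T) = {a, b, c, x}  (via R a)
FIRST(T') = {a, b, c, x}  (via T x a)
FIRST(R) = {λ, a, b, c, x}  (via T')
FIRST(S) = {λ, a, b, c, x}  (via R T)
FIRST(R a): take FIRST of each symbol in turn, carrying on past any symbol whose FIRST contains λ; result {a, b, c, x}.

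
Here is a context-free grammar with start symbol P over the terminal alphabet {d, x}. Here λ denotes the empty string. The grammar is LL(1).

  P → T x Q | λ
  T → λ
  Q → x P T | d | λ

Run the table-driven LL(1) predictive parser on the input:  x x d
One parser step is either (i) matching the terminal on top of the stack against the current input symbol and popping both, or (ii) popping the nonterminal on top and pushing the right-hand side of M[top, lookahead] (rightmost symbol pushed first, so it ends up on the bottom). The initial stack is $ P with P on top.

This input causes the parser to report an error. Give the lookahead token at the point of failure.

d

     Stack    Input    Action
  1  $ P      x x d $  expand P → T x Q
  2  $ Q x T  x x d $  expand T → λ
  3  $ Q x    x x d $  match x
  4  $ Q      x d $    expand Q → x P T
  5  $ T P x  x d $    match x
  6  $ T P    d $      error: M[P, d] is empty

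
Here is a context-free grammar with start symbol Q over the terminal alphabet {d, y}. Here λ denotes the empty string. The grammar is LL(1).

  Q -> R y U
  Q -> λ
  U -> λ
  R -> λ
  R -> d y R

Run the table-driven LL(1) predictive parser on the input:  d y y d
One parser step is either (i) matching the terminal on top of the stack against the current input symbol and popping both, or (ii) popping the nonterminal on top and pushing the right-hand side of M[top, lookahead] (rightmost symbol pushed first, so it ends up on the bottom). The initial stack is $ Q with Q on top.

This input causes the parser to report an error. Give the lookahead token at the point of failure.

step 1: stack=$ Q  input=d y y d $  — expand Q -> R y U
step 2: stack=$ U y R  input=d y y d $  — expand R -> d y R
step 3: stack=$ U y R y d  input=d y y d $  — match d
step 4: stack=$ U y R y  input=y y d $  — match y
step 5: stack=$ U y R  input=y d $  — expand R -> λ
step 6: stack=$ U y  input=y d $  — match y
step 7: stack=$ U  input=d $  — error: M[U, d] is empty

d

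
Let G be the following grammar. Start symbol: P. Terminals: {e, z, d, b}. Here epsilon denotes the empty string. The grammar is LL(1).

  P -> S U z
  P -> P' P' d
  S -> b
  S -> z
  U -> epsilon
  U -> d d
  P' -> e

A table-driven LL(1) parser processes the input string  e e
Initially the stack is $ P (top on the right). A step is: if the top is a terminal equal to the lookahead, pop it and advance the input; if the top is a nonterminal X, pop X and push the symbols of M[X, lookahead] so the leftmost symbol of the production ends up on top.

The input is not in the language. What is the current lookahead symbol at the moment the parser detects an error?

     Stack      Input  Action
  1  $ P        e e $  expand P -> P' P' d
  2  $ d P' P'  e e $  expand P' -> e
  3  $ d P' e   e e $  match e
  4  $ d P'     e $    expand P' -> e
  5  $ d e      e $    match e
  6  $ d        $      error: top is terminal d but lookahead is $

$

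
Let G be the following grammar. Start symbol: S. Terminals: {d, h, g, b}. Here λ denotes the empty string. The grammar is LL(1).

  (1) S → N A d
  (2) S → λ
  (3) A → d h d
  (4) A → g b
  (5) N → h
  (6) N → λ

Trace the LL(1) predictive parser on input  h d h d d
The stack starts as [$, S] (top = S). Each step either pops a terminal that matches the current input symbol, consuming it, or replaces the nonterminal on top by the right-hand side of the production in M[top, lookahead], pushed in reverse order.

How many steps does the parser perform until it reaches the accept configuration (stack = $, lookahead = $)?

8

     Stack      Input        Action
  1  $ S        h d h d d $  expand S → N A d
  2  $ d A N    h d h d d $  expand N → h
  3  $ d A h    h d h d d $  match h
  4  $ d A      d h d d $    expand A → d h d
  5  $ d d h d  d h d d $    match d
  6  $ d d h    h d d $      match h
  7  $ d d      d d $        match d
  8  $ d        d $          match d
Accept reached after 8 steps.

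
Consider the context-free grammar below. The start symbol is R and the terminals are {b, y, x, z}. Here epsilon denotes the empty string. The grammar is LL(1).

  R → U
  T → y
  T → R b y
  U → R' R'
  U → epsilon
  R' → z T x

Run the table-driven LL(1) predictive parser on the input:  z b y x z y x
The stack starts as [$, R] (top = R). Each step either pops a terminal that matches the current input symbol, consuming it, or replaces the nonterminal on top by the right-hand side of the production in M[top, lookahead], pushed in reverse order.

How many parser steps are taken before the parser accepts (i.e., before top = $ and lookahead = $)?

15

step 1: stack=$ R  input=z b y x z y x $  — expand R → U
step 2: stack=$ U  input=z b y x z y x $  — expand U → R' R'
step 3: stack=$ R' R'  input=z b y x z y x $  — expand R' → z T x
step 4: stack=$ R' x T z  input=z b y x z y x $  — match z
step 5: stack=$ R' x T  input=b y x z y x $  — expand T → R b y
step 6: stack=$ R' x y b R  input=b y x z y x $  — expand R → U
step 7: stack=$ R' x y b U  input=b y x z y x $  — expand U → epsilon
step 8: stack=$ R' x y b  input=b y x z y x $  — match b
step 9: stack=$ R' x y  input=y x z y x $  — match y
step 10: stack=$ R' x  input=x z y x $  — match x
step 11: stack=$ R'  input=z y x $  — expand R' → z T x
step 12: stack=$ x T z  input=z y x $  — match z
step 13: stack=$ x T  input=y x $  — expand T → y
step 14: stack=$ x y  input=y x $  — match y
step 15: stack=$ x  input=x $  — match x
Accept reached after 15 steps.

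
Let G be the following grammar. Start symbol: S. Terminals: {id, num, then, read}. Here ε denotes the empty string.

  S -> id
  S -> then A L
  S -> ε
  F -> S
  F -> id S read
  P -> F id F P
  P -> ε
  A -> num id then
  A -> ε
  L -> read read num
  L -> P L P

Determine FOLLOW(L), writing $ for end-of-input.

FIRST(S) = {ε, id, then}
FIRST(A) = {ε, num}
FIRST(F) = {ε, id, then}  (via S)
FIRST(P) = {ε, id, then}  (via F id F P)
FIRST(L) = {id, read, then}  (via P L P)
FOLLOW(S) includes $ since S is the start symbol.
FOLLOW(A): in S->then A L, A is followed by L with FIRST {id, read, then}. Thus FOLLOW(A) = {id, read, then}.
FOLLOW(S): in F->S, the suffix after S is empty, so FOLLOW(S) ⊇ FOLLOW(F) = {$, id, read, then}; in F->id S read, S is followed by read with FIRST {read}. Thus FOLLOW(S) = {$, id, read, then}.
FOLLOW(L): in S->then A L, the suffix after L is empty, so FOLLOW(L) ⊇ FOLLOW(S) = {$, id, read, then}; in L->P L P, L is followed by P with FIRST {ε, id, then}; in L->P L P, the suffix after L is nullable (adds nothing new). Thus FOLLOW(L) = {$, id, read, then}.
FOLLOW(P): in P->F id F P, the suffix after P is empty (adds nothing new); in L->P L P (occurrence 1), P is followed by L P with FIRST {id, read, then}; in L->P L P (occurrence 2), the suffix after P is empty, so FOLLOW(P) ⊇ FOLLOW(L) = {$, id, read, then}. Thus FOLLOW(P) = {$, id, read, then}.
FOLLOW(F): in P->F id F P (occurrence 1), F is followed by id F P with FIRST {id}; in P->F id F P (occurrence 2), F is followed by P with FIRST {ε, id, then}; in P->F id F P (occurrence 2), the suffix after F is nullable, so FOLLOW(F) ⊇ FOLLOW(P) = {$, id, read, then}. Thus FOLLOW(F) = {$, id, read, then}.

{$, id, read, then}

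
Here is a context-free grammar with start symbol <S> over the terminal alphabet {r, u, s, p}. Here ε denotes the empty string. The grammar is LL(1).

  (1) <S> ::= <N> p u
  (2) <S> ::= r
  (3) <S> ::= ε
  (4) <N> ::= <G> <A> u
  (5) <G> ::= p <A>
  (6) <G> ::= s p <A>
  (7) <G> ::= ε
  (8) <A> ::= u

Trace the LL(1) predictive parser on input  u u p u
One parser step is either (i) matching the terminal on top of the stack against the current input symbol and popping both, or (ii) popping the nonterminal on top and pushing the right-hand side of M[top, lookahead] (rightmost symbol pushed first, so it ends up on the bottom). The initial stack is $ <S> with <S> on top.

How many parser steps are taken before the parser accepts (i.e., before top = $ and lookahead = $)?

     Stack            Input      Action
  1  $ <S>            u u p u $  expand <S> ::= <N> p u
  2  $ u p <N>        u u p u $  expand <N> ::= <G> <A> u
  3  $ u p u <A> <G>  u u p u $  expand <G> ::= ε
  4  $ u p u <A>      u u p u $  expand <A> ::= u
  5  $ u p u u        u u p u $  match u
  6  $ u p u          u p u $    match u
  7  $ u p            p u $      match p
  8  $ u              u $        match u
Accept reached after 8 steps.

8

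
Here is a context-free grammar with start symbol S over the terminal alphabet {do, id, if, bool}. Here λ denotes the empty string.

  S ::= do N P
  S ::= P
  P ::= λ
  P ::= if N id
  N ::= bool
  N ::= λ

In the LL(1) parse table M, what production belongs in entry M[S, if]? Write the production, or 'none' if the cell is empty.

FIRST(P) = {λ, if}
FIRST(N) = {λ, bool}
FIRST(S) = {λ, do, if}  (via P)
FOLLOW(S) includes $ since S is the start symbol.
FOLLOW(S): S appears on no right-hand side. Thus FOLLOW(S) = {$}.
For S ::= do N P: FIRST(do N P) = {do}, so it goes in M[S, t] for t ∈ {do}.
For S ::= P: FIRST(P) = {λ, if}, so it goes in M[S, t] for t ∈ {if}; since λ ∈ FIRST, also for every t ∈ FOLLOW(S) = {$}.

S ::= P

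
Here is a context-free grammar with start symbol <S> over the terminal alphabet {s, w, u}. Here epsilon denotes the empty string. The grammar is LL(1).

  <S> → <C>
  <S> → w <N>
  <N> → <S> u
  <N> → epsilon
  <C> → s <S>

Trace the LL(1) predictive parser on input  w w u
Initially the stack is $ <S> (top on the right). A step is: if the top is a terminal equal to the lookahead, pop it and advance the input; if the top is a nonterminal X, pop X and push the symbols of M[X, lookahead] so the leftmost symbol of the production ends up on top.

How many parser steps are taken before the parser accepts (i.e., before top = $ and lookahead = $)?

7

step 1: stack=$ <S>  input=w w u $  — expand <S> → w <N>
step 2: stack=$ <N> w  input=w w u $  — match w
step 3: stack=$ <N>  input=w u $  — expand <N> → <S> u
step 4: stack=$ u <S>  input=w u $  — expand <S> → w <N>
step 5: stack=$ u <N> w  input=w u $  — match w
step 6: stack=$ u <N>  input=u $  — expand <N> → epsilon
step 7: stack=$ u  input=u $  — match u
Accept reached after 7 steps.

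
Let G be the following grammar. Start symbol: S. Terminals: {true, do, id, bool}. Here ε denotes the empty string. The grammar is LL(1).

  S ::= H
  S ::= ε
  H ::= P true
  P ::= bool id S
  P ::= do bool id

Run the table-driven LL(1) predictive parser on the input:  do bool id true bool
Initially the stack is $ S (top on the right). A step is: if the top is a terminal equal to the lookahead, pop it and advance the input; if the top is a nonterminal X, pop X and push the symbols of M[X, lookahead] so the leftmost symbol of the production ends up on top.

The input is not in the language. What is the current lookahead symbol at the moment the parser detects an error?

bool

     Stack              Input                   Action
  1  $ S                do bool id true bool $  expand S ::= H
  2  $ H                do bool id true bool $  expand H ::= P true
  3  $ true P           do bool id true bool $  expand P ::= do bool id
  4  $ true id bool do  do bool id true bool $  match do
  5  $ true id bool     bool id true bool $     match bool
  6  $ true id          id true bool $          match id
  7  $ true             true bool $             match true
  8  $                  bool $                  error: stack empty but input remains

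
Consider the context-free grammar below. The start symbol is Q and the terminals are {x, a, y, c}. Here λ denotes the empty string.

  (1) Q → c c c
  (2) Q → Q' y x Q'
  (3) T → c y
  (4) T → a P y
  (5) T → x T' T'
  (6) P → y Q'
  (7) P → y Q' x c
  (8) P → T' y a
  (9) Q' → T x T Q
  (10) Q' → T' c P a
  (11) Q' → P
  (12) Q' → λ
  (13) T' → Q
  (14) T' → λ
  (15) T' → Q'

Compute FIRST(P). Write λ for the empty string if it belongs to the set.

FIRST(T): from T→c y we get {c}; from T→a P y we get {a}; from T→x T' T' we get {x}. So FIRST(T) = {a, c, x}.
FIRST(Q): from Q→c c c we get {c}; from Q→Q' y x Q' we get {a, c, x, y}. So FIRST(Q) = {a, c, x, y}.
FIRST(P): from P→y Q' we get {y}; from P→y Q' x c we get {y}; from P→T' y a we get {a, c, x, y}. So FIRST(P) = {a, c, x, y}.
FIRST(Q'): from Q'→T x T Q we get {a, c, x}; from Q'→T' c P a we get {a, c, x, y}; from Q'→P we get {a, c, x, y}; from Q'→λ we get {λ}. So FIRST(Q') = {λ, a, c, x, y}.
FIRST(T'): from T'→Q we get {a, c, x, y}; from T'→λ we get {λ}; from T'→Q' we get {λ, a, c, x, y}. So FIRST(T') = {λ, a, c, x, y}.

{a, c, x, y}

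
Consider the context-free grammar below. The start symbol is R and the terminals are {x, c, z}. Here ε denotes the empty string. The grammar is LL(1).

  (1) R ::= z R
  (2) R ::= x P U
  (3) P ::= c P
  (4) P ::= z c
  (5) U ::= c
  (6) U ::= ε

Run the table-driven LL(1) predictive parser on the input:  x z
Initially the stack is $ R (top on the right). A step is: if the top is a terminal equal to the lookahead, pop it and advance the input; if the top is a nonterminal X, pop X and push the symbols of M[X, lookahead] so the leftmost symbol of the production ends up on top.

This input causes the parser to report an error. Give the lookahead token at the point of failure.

$

step 1: stack=$ R  input=x z $  — expand R ::= x P U
step 2: stack=$ U P x  input=x z $  — match x
step 3: stack=$ U P  input=z $  — expand P ::= z c
step 4: stack=$ U c z  input=z $  — match z
step 5: stack=$ U c  input=$  — error: top is terminal c but lookahead is $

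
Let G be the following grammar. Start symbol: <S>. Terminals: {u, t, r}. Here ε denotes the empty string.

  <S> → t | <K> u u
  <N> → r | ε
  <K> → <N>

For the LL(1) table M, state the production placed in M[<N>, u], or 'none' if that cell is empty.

<N> → ε

FIRST(<N>) = {ε, r}
FIRST(<K>) = {ε, r}  (via <N>)
FIRST(<S>) = {r, t, u}  (via <K> u u)
FOLLOW(<S>) includes $ since <S> is the start symbol.
FOLLOW(<K>): in <S>→<K> u u, <K> is followed by u u with FIRST {u}. Thus FOLLOW(<K>) = {u}.
FOLLOW(<N>): in <K>→<N>, the suffix after <N> is empty, so FOLLOW(<N>) ⊇ FOLLOW(<K>) = {u}. Thus FOLLOW(<N>) = {u}.
For <N> → r: FIRST(r) = {r}, so it goes in M[<N>, t] for t ∈ {r}.
For <N> → ε: FIRST(ε) = {ε}, so it goes in M[<N>, t] for t ∈ {}; since ε ∈ FIRST, also for every t ∈ FOLLOW(<N>) = {u}.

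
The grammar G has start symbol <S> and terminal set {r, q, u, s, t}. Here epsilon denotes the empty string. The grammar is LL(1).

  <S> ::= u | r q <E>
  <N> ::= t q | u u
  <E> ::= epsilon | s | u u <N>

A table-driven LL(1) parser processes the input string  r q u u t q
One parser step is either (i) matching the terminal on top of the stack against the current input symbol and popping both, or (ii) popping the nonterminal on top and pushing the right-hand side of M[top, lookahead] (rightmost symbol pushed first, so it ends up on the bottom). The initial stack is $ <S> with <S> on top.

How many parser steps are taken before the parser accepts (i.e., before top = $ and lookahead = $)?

9

step 1: stack=$ <S>  input=r q u u t q $  — expand <S> ::= r q <E>
step 2: stack=$ <E> q r  input=r q u u t q $  — match r
step 3: stack=$ <E> q  input=q u u t q $  — match q
step 4: stack=$ <E>  input=u u t q $  — expand <E> ::= u u <N>
step 5: stack=$ <N> u u  input=u u t q $  — match u
step 6: stack=$ <N> u  input=u t q $  — match u
step 7: stack=$ <N>  input=t q $  — expand <N> ::= t q
step 8: stack=$ q t  input=t q $  — match t
step 9: stack=$ q  input=q $  — match q
Accept reached after 9 steps.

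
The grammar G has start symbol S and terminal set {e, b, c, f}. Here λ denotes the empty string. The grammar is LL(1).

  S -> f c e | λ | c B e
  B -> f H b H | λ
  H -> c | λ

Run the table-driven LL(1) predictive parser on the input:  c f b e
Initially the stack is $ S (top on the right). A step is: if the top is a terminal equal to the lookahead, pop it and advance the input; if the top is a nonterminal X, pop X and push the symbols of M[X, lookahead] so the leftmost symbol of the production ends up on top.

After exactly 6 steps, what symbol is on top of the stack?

H

     Stack        Input      Action
  1  $ S          c f b e $  expand S -> c B e
  2  $ e B c      c f b e $  match c
  3  $ e B        f b e $    expand B -> f H b H
  4  $ e H b H f  f b e $    match f
  5  $ e H b H    b e $      expand H -> λ
  6  $ e H b      b e $      match b
Stack after step 6: $ e H (top = H).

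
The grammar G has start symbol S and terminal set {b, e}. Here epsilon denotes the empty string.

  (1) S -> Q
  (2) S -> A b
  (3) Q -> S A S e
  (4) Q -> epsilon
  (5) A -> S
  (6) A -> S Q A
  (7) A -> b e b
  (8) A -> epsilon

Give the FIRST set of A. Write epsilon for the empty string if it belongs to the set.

{epsilon, b, e}

FIRST(S) = {epsilon, b, e}  (via Q, A b)
FIRST(Q) = {epsilon, b, e}  (via S A S e)
FIRST(A) = {epsilon, b, e}  (via S, S Q A)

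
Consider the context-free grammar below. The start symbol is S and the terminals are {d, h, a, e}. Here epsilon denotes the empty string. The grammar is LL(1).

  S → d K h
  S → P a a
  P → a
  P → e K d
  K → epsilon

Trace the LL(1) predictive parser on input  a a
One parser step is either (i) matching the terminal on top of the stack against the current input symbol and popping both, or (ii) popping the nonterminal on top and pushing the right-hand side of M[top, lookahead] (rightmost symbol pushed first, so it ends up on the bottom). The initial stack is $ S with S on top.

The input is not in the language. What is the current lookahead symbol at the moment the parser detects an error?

     Stack    Input  Action
  1  $ S      a a $  expand S → P a a
  2  $ a a P  a a $  expand P → a
  3  $ a a a  a a $  match a
  4  $ a a    a $    match a
  5  $ a      $      error: top is terminal a but lookahead is $

$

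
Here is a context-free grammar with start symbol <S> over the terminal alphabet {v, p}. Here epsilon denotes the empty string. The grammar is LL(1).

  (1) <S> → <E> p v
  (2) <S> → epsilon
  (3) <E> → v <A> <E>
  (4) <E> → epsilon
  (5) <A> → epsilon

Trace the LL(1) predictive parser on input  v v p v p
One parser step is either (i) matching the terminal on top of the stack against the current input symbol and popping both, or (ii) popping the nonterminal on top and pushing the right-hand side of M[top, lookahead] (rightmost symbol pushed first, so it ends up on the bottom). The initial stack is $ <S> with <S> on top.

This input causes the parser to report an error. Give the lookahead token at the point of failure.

step 1: stack=$ <S>  input=v v p v p $  — expand <S> → <E> p v
step 2: stack=$ v p <E>  input=v v p v p $  — expand <E> → v <A> <E>
step 3: stack=$ v p <E> <A> v  input=v v p v p $  — match v
step 4: stack=$ v p <E> <A>  input=v p v p $  — expand <A> → epsilon
step 5: stack=$ v p <E>  input=v p v p $  — expand <E> → v <A> <E>
step 6: stack=$ v p <E> <A> v  input=v p v p $  — match v
step 7: stack=$ v p <E> <A>  input=p v p $  — expand <A> → epsilon
step 8: stack=$ v p <E>  input=p v p $  — expand <E> → epsilon
step 9: stack=$ v p  input=p v p $  — match p
step 10: stack=$ v  input=v p $  — match v
step 11: stack=$  input=p $  — error: stack empty but input remains

p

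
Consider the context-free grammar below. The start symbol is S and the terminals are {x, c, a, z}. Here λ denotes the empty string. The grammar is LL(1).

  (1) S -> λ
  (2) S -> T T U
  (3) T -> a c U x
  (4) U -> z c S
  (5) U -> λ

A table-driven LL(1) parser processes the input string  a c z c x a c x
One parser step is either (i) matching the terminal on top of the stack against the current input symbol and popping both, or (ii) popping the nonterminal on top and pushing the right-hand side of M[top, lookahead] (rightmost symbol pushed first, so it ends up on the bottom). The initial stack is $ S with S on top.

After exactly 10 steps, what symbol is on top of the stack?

step 1: stack=$ S  input=a c z c x a c x $  — expand S -> T T U
step 2: stack=$ U T T  input=a c z c x a c x $  — expand T -> a c U x
step 3: stack=$ U T x U c a  input=a c z c x a c x $  — match a
step 4: stack=$ U T x U c  input=c z c x a c x $  — match c
step 5: stack=$ U T x U  input=z c x a c x $  — expand U -> z c S
step 6: stack=$ U T x S c z  input=z c x a c x $  — match z
step 7: stack=$ U T x S c  input=c x a c x $  — match c
step 8: stack=$ U T x S  input=x a c x $  — expand S -> λ
step 9: stack=$ U T x  input=x a c x $  — match x
step 10: stack=$ U T  input=a c x $  — expand T -> a c U x
Stack after step 10: $ U x U c a (top = a).

a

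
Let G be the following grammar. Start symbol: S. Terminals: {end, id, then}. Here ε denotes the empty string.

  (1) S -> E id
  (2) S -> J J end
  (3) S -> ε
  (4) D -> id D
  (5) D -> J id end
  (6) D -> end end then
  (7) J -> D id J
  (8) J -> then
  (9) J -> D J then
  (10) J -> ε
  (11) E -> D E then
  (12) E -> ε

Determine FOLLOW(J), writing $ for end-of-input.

{end, id, then}

FIRST(S): from S->E id we get {end, id, then}; from S->J J end we get {end, id, then}; from S->ε we get {ε}. So FIRST(S) = {ε, end, id, then}.
FIRST(D): from D->id D we get {id}; from D->J id end we get {end, id, then}; from D->end end then we get {end}. So FIRST(D) = {end, id, then}.
FIRST(J): from J->D id J we get {end, id, then}; from J->then we get {then}; from J->D J then we get {end, id, then}; from J->ε we get {ε}. So FIRST(J) = {ε, end, id, then}.
FIRST(E): from E->D E then we get {end, id, then}; from E->ε we get {ε}. So FIRST(E) = {ε, end, id, then}.
FOLLOW(S) includes $ since S is the start symbol.
FOLLOW(S): S appears on no right-hand side. Thus FOLLOW(S) = {$}.
FOLLOW(D): in D->id D, the suffix after D is empty (adds nothing new); in J->D id J, D is followed by id J with FIRST {id}; in J->D J then, D is followed by J then with FIRST {end, id, then}; in E->D E then, D is followed by E then with FIRST {end, id, then}. Thus FOLLOW(D) = {end, id, then}.
FOLLOW(J): in S->J J end (occurrence 1), J is followed by J end with FIRST {end, id, then}; in S->J J end (occurrence 2), J is followed by end with FIRST {end}; in D->J id end, J is followed by id end with FIRST {id}; in J->D id J, the suffix after J is empty (adds nothing new); in J->D J then, J is followed by then with FIRST {then}. Thus FOLLOW(J) = {end, id, then}.
FOLLOW(E): in S->E id, E is followed by id with FIRST {id}; in E->D E then, E is followed by then with FIRST {then}. Thus FOLLOW(E) = {id, then}.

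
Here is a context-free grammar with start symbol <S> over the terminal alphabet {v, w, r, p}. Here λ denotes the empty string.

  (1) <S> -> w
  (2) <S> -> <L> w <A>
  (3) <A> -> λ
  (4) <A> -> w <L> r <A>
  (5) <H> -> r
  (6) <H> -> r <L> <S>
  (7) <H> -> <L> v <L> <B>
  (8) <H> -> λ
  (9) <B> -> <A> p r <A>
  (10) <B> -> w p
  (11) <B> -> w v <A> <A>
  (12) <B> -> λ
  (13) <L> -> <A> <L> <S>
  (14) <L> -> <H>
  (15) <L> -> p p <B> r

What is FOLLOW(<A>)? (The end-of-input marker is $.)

FIRST(<A>) = {λ, w}
FIRST(<B>) = {λ, p, w}  (via <A> p r <A>)
FIRST(<S>) = {p, r, v, w}  (via <L> w <A>)
FIRST(<H>) = {λ, p, r, v, w}  (via <L> v <L> <B>)
FIRST(<L>) = {λ, p, r, v, w}  (via <A> <L> <S>, <H>)
FOLLOW(<S>) includes $ since <S> is the start symbol.
FOLLOW(<S>): in <H>->r <L> <S>, the suffix after <S> is empty, so FOLLOW(<S>) ⊇ FOLLOW(<H>) = {p, r, v, w}; in <L>-><A> <L> <S>, the suffix after <S> is empty, so FOLLOW(<S>) ⊇ FOLLOW(<L>) = {p, r, v, w}. Thus FOLLOW(<S>) = {$, p, r, v, w}.
FOLLOW(<A>): in <S>-><L> w <A>, the suffix after <A> is empty, so FOLLOW(<A>) ⊇ FOLLOW(<S>) = {$, p, r, v, w}; in <A>->w <L> r <A>, the suffix after <A> is empty (adds nothing new); in <B>-><A> p r <A> (occurrence 1), <A> is followed by p r <A> with FIRST {p}; in <B>-><A> p r <A> (occurrence 2), the suffix after <A> is empty, so FOLLOW(<A>) ⊇ FOLLOW(<B>) = {p, r, v, w}; in <B>->w v <A> <A> (occurrence 1), <A> is followed by <A> with FIRST {λ, w}; in <B>->w v <A> <A> (occurrence 1), the suffix after <A> is nullable, so FOLLOW(<A>) ⊇ FOLLOW(<B>) = {p, r, v, w}; in <B>->w v <A> <A> (occurrence 2), the suffix after <A> is empty, so FOLLOW(<A>) ⊇ FOLLOW(<B>) = {p, r, v, w}; in <L>-><A> <L> <S>, <A> is followed by <L> <S> with FIRST {p, r, v, w}. Thus FOLLOW(<A>) = {$, p, r, v, w}.
FOLLOW(<H>): in <L>-><H>, the suffix after <H> is empty, so FOLLOW(<H>) ⊇ FOLLOW(<L>) = {p, r, v, w}. Thus FOLLOW(<H>) = {p, r, v, w}.
FOLLOW(<B>): in <H>-><L> v <L> <B>, the suffix after <B> is empty, so FOLLOW(<B>) ⊇ FOLLOW(<H>) = {p, r, v, w}; in <L>->p p <B> r, <B> is followed by r with FIRST {r}. Thus FOLLOW(<B>) = {p, r, v, w}.
FOLLOW(<L>): in <S>-><L> w <A>, <L> is followed by w <A> with FIRST {w}; in <A>->w <L> r <A>, <L> is followed by r <A> with FIRST {r}; in <H>->r <L> <S>, <L> is followed by <S> with FIRST {p, r, v, w}; in <H>-><L> v <L> <B> (occurrence 1), <L> is followed by v <L> <B> with FIRST {v}; in <H>-><L> v <L> <B> (occurrence 2), <L> is followed by <B> with FIRST {λ, p, w}; in <H>-><L> v <L> <B> (occurrence 2), the suffix after <L> is nullable, so FOLLOW(<L>) ⊇ FOLLOW(<H>) = {p, r, v, w}; in <L>-><A> <L> <S>, <L> is followed by <S> with FIRST {p, r, v, w}. Thus FOLLOW(<L>) = {p, r, v, w}.

{$, p, r, v, w}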